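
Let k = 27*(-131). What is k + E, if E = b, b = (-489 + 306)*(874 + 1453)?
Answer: -429378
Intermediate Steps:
k = -3537
b = -425841 (b = -183*2327 = -425841)
E = -425841
k + E = -3537 - 425841 = -429378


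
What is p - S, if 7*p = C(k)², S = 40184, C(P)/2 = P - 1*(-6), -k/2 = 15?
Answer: -278984/7 ≈ -39855.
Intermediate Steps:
k = -30 (k = -2*15 = -30)
C(P) = 12 + 2*P (C(P) = 2*(P - 1*(-6)) = 2*(P + 6) = 2*(6 + P) = 12 + 2*P)
p = 2304/7 (p = (12 + 2*(-30))²/7 = (12 - 60)²/7 = (⅐)*(-48)² = (⅐)*2304 = 2304/7 ≈ 329.14)
p - S = 2304/7 - 1*40184 = 2304/7 - 40184 = -278984/7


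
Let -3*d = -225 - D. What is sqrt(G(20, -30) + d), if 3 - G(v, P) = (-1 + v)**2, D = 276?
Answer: I*sqrt(191) ≈ 13.82*I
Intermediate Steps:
G(v, P) = 3 - (-1 + v)**2
d = 167 (d = -(-225 - 1*276)/3 = -(-225 - 276)/3 = -1/3*(-501) = 167)
sqrt(G(20, -30) + d) = sqrt((3 - (-1 + 20)**2) + 167) = sqrt((3 - 1*19**2) + 167) = sqrt((3 - 1*361) + 167) = sqrt((3 - 361) + 167) = sqrt(-358 + 167) = sqrt(-191) = I*sqrt(191)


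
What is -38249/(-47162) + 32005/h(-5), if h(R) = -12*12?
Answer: -751955977/3395664 ≈ -221.45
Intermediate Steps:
h(R) = -144
-38249/(-47162) + 32005/h(-5) = -38249/(-47162) + 32005/(-144) = -38249*(-1/47162) + 32005*(-1/144) = 38249/47162 - 32005/144 = -751955977/3395664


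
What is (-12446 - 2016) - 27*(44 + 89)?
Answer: -18053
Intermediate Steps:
(-12446 - 2016) - 27*(44 + 89) = -14462 - 27*133 = -14462 - 3591 = -18053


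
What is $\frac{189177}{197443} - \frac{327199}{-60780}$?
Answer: $\frac{75124709}{11846580} \approx 6.3415$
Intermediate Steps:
$\frac{189177}{197443} - \frac{327199}{-60780} = 189177 \cdot \frac{1}{197443} - - \frac{323}{60} = \frac{189177}{197443} + \frac{323}{60} = \frac{75124709}{11846580}$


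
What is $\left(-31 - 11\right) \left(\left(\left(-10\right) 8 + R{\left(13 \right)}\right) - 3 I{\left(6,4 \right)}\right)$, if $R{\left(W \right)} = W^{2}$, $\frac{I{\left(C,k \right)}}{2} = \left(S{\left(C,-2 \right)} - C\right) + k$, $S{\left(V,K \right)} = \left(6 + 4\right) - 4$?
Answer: $-2730$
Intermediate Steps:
$S{\left(V,K \right)} = 6$ ($S{\left(V,K \right)} = 10 - 4 = 6$)
$I{\left(C,k \right)} = 12 - 2 C + 2 k$ ($I{\left(C,k \right)} = 2 \left(\left(6 - C\right) + k\right) = 2 \left(6 + k - C\right) = 12 - 2 C + 2 k$)
$\left(-31 - 11\right) \left(\left(\left(-10\right) 8 + R{\left(13 \right)}\right) - 3 I{\left(6,4 \right)}\right) = \left(-31 - 11\right) \left(\left(\left(-10\right) 8 + 13^{2}\right) - 3 \left(12 - 12 + 2 \cdot 4\right)\right) = - 42 \left(\left(-80 + 169\right) - 3 \left(12 - 12 + 8\right)\right) = - 42 \left(89 - 24\right) = \left(-42\right) 65 = -2730$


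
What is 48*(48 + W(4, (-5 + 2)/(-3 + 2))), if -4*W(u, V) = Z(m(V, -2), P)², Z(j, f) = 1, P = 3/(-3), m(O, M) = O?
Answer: 2292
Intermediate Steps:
P = -1 (P = 3*(-⅓) = -1)
W(u, V) = -¼ (W(u, V) = -¼*1² = -¼*1 = -¼)
48*(48 + W(4, (-5 + 2)/(-3 + 2))) = 48*(48 - ¼) = 48*(191/4) = 2292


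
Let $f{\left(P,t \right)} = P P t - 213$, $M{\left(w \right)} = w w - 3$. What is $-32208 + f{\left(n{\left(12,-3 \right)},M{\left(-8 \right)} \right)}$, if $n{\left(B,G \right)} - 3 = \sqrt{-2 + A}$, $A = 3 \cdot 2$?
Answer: $-30896$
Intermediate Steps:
$A = 6$
$M{\left(w \right)} = -3 + w^{2}$ ($M{\left(w \right)} = w^{2} - 3 = -3 + w^{2}$)
$n{\left(B,G \right)} = 5$ ($n{\left(B,G \right)} = 3 + \sqrt{-2 + 6} = 3 + \sqrt{4} = 3 + 2 = 5$)
$f{\left(P,t \right)} = -213 + t P^{2}$ ($f{\left(P,t \right)} = P^{2} t - 213 = t P^{2} - 213 = -213 + t P^{2}$)
$-32208 + f{\left(n{\left(12,-3 \right)},M{\left(-8 \right)} \right)} = -32208 - \left(213 - \left(-3 + \left(-8\right)^{2}\right) 5^{2}\right) = -32208 - \left(213 - \left(-3 + 64\right) 25\right) = -32208 + \left(-213 + 61 \cdot 25\right) = -32208 + \left(-213 + 1525\right) = -32208 + 1312 = -30896$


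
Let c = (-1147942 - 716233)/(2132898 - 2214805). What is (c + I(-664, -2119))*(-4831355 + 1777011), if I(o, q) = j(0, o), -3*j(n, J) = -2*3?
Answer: -6194176034216/81907 ≈ -7.5624e+7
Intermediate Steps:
j(n, J) = 2 (j(n, J) = -(-2)*3/3 = -1/3*(-6) = 2)
I(o, q) = 2
c = 1864175/81907 (c = -1864175/(-81907) = -1864175*(-1/81907) = 1864175/81907 ≈ 22.760)
(c + I(-664, -2119))*(-4831355 + 1777011) = (1864175/81907 + 2)*(-4831355 + 1777011) = (2027989/81907)*(-3054344) = -6194176034216/81907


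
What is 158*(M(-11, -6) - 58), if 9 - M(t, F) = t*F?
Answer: -18170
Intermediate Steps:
M(t, F) = 9 - F*t (M(t, F) = 9 - t*F = 9 - F*t)
158*(M(-11, -6) - 58) = 158*((9 - 1*(-6)*(-11)) - 58) = 158*((9 - 66) - 58) = 158*(-57 - 58) = 158*(-115) = -18170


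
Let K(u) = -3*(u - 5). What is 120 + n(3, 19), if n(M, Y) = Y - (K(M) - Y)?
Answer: 152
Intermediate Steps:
K(u) = 15 - 3*u (K(u) = -3*(-5 + u) = 15 - 3*u)
n(M, Y) = -15 + 2*Y + 3*M (n(M, Y) = Y - ((15 - 3*M) - Y) = Y - (15 - Y - 3*M) = Y + (-15 + Y + 3*M) = -15 + 2*Y + 3*M)
120 + n(3, 19) = 120 + (-15 + 2*19 + 3*3) = 120 + (-15 + 38 + 9) = 120 + 32 = 152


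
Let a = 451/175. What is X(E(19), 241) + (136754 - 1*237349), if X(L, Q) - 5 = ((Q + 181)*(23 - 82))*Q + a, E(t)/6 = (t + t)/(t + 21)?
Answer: -1067675949/175 ≈ -6.1010e+6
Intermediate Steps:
a = 451/175 (a = 451*(1/175) = 451/175 ≈ 2.5771)
E(t) = 12*t/(21 + t) (E(t) = 6*((t + t)/(t + 21)) = 6*((2*t)/(21 + t)) = 6*(2*t/(21 + t)) = 12*t/(21 + t))
X(L, Q) = 1326/175 + Q*(-10679 - 59*Q) (X(L, Q) = 5 + (((Q + 181)*(23 - 82))*Q + 451/175) = 5 + (((181 + Q)*(-59))*Q + 451/175) = 5 + ((-10679 - 59*Q)*Q + 451/175) = 5 + (Q*(-10679 - 59*Q) + 451/175) = 5 + (451/175 + Q*(-10679 - 59*Q)) = 1326/175 + Q*(-10679 - 59*Q))
X(E(19), 241) + (136754 - 1*237349) = (1326/175 - 10679*241 - 59*241**2) + (136754 - 1*237349) = (1326/175 - 2573639 - 59*58081) + (136754 - 237349) = (1326/175 - 2573639 - 3426779) - 100595 = -1050071824/175 - 100595 = -1067675949/175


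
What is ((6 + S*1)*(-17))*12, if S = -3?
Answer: -612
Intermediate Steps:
((6 + S*1)*(-17))*12 = ((6 - 3*1)*(-17))*12 = ((6 - 3)*(-17))*12 = (3*(-17))*12 = -51*12 = -612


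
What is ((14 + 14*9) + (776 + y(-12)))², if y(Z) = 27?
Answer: 889249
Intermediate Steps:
((14 + 14*9) + (776 + y(-12)))² = ((14 + 14*9) + (776 + 27))² = ((14 + 126) + 803)² = (140 + 803)² = 943² = 889249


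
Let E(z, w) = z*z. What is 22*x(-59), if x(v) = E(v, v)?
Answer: 76582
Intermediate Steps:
E(z, w) = z²
x(v) = v²
22*x(-59) = 22*(-59)² = 22*3481 = 76582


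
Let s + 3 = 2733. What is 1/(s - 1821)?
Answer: 1/909 ≈ 0.0011001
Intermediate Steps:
s = 2730 (s = -3 + 2733 = 2730)
1/(s - 1821) = 1/(2730 - 1821) = 1/909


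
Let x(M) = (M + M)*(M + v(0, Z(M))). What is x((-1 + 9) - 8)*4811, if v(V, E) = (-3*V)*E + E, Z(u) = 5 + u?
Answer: 0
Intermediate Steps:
v(V, E) = E - 3*E*V (v(V, E) = -3*E*V + E = E - 3*E*V)
x(M) = 2*M*(5 + 2*M) (x(M) = (M + M)*(M + (5 + M)*(1 - 3*0)) = (2*M)*(M + (5 + M)*(1 + 0)) = (2*M)*(M + (5 + M)*1) = (2*M)*(M + (5 + M)) = (2*M)*(5 + 2*M) = 2*M*(5 + 2*M))
x((-1 + 9) - 8)*4811 = (2*((-1 + 9) - 8)*(5 + 2*((-1 + 9) - 8)))*4811 = (2*(8 - 8)*(5 + 2*(8 - 8)))*4811 = (2*0*(5 + 2*0))*4811 = (2*0*(5 + 0))*4811 = (2*0*5)*4811 = 0*4811 = 0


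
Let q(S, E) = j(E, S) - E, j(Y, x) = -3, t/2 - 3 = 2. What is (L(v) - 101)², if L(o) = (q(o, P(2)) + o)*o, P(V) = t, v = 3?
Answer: 17161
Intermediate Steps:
t = 10 (t = 6 + 2*2 = 6 + 4 = 10)
P(V) = 10
q(S, E) = -3 - E
L(o) = o*(-13 + o) (L(o) = ((-3 - 1*10) + o)*o = ((-3 - 10) + o)*o = (-13 + o)*o = o*(-13 + o))
(L(v) - 101)² = (3*(-13 + 3) - 101)² = (3*(-10) - 101)² = (-30 - 101)² = (-131)² = 17161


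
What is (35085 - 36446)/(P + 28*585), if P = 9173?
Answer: -1361/25553 ≈ -0.053262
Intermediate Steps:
(35085 - 36446)/(P + 28*585) = (35085 - 36446)/(9173 + 28*585) = -1361/(9173 + 16380) = -1361/25553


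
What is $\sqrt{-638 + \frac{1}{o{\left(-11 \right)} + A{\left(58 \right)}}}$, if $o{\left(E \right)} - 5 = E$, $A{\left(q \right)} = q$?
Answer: $\frac{5 i \sqrt{17251}}{26} \approx 25.258 i$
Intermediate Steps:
$o{\left(E \right)} = 5 + E$
$\sqrt{-638 + \frac{1}{o{\left(-11 \right)} + A{\left(58 \right)}}} = \sqrt{-638 + \frac{1}{\left(5 - 11\right) + 58}} = \sqrt{-638 + \frac{1}{-6 + 58}} = \sqrt{-638 + \frac{1}{52}} = \sqrt{- \frac{33175}{52}} = \frac{5 i \sqrt{17251}}{26}$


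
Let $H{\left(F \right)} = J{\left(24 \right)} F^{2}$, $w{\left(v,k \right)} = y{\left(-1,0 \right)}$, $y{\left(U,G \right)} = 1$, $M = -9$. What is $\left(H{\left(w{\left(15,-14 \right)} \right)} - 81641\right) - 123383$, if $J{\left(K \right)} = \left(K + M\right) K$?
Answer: $-204664$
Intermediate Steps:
$w{\left(v,k \right)} = 1$
$J{\left(K \right)} = K \left(-9 + K\right)$ ($J{\left(K \right)} = \left(K - 9\right) K = \left(-9 + K\right) K = K \left(-9 + K\right)$)
$H{\left(F \right)} = 360 F^{2}$ ($H{\left(F \right)} = 24 \left(-9 + 24\right) F^{2} = 24 \cdot 15 F^{2} = 360 F^{2}$)
$\left(H{\left(w{\left(15,-14 \right)} \right)} - 81641\right) - 123383 = \left(360 \cdot 1^{2} - 81641\right) - 123383 = \left(360 \cdot 1 - 81641\right) - 123383 = \left(360 - 81641\right) - 123383 = -81281 - 123383 = -204664$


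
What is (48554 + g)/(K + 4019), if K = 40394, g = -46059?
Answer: 2495/44413 ≈ 0.056177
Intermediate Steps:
(48554 + g)/(K + 4019) = (48554 - 46059)/(40394 + 4019) = 2495/44413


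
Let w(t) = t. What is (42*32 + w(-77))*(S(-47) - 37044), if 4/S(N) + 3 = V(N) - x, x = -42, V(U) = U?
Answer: -93870763/2 ≈ -4.6935e+7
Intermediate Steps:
S(N) = 4/(39 + N) (S(N) = 4/(-3 + (N - 1*(-42))) = 4/(-3 + (N + 42)) = 4/(-3 + (42 + N)) = 4/(39 + N))
(42*32 + w(-77))*(S(-47) - 37044) = (42*32 - 77)*(4/(39 - 47) - 37044) = (1344 - 77)*(4/(-8) - 37044) = 1267*(4*(-1/8) - 37044) = 1267*(-1/2 - 37044) = 1267*(-74089/2) = -93870763/2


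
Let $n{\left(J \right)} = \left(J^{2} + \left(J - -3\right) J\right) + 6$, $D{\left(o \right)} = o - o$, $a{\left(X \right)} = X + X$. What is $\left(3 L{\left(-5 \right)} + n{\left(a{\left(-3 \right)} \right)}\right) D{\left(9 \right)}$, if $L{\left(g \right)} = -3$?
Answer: $0$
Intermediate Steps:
$a{\left(X \right)} = 2 X$
$D{\left(o \right)} = 0$
$n{\left(J \right)} = 6 + J^{2} + J \left(3 + J\right)$ ($n{\left(J \right)} = \left(J^{2} + \left(J + 3\right) J\right) + 6 = \left(J^{2} + \left(3 + J\right) J\right) + 6 = \left(J^{2} + J \left(3 + J\right)\right) + 6 = 6 + J^{2} + J \left(3 + J\right)$)
$\left(3 L{\left(-5 \right)} + n{\left(a{\left(-3 \right)} \right)}\right) D{\left(9 \right)} = \left(3 \left(-3\right) + \left(6 + 2 \left(2 \left(-3\right)\right)^{2} + 3 \cdot 2 \left(-3\right)\right)\right) 0 = \left(-9 + \left(6 + 2 \left(-6\right)^{2} + 3 \left(-6\right)\right)\right) 0 = \left(-9 + \left(6 + 2 \cdot 36 - 18\right)\right) 0 = \left(-9 + \left(6 + 72 - 18\right)\right) 0 = \left(-9 + 60\right) 0 = 51 \cdot 0 = 0$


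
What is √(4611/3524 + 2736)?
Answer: 5*√339934731/1762 ≈ 52.319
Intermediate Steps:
√(4611/3524 + 2736) = √(9646275/3524) = 5*√339934731/1762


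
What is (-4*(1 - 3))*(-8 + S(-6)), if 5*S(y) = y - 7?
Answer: -424/5 ≈ -84.800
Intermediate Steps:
S(y) = -7/5 + y/5 (S(y) = (y - 7)/5 = (-7 + y)/5 = -7/5 + y/5)
(-4*(1 - 3))*(-8 + S(-6)) = (-4*(1 - 3))*(-8 + (-7/5 + (1/5)*(-6))) = (-4*(-2))*(-8 + (-7/5 - 6/5)) = 8*(-8 - 13/5) = 8*(-53/5) = -424/5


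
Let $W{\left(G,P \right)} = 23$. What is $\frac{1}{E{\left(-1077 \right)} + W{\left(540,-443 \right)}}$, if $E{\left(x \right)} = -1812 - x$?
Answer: $- \frac{1}{712} \approx -0.0014045$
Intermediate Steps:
$\frac{1}{E{\left(-1077 \right)} + W{\left(540,-443 \right)}} = \frac{1}{\left(-1812 - -1077\right) + 23} = \frac{1}{\left(-1812 + 1077\right) + 23} = \frac{1}{-735 + 23} = \frac{1}{-712} = - \frac{1}{712}$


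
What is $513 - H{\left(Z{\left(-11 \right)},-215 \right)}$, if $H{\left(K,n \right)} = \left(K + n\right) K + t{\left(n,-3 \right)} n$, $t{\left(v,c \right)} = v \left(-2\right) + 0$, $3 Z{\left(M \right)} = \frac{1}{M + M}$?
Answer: $\frac{404932637}{4356} \approx 92960.0$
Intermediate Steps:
$Z{\left(M \right)} = \frac{1}{6 M}$ ($Z{\left(M \right)} = \frac{1}{3 \left(M + M\right)} = \frac{1}{3 \cdot 2 M} = \frac{\frac{1}{2} \frac{1}{M}}{3} = \frac{1}{6 M}$)
$t{\left(v,c \right)} = - 2 v$ ($t{\left(v,c \right)} = - 2 v + 0 = - 2 v$)
$H{\left(K,n \right)} = - 2 n^{2} + K \left(K + n\right)$ ($H{\left(K,n \right)} = \left(K + n\right) K + - 2 n n = K \left(K + n\right) - 2 n^{2} = - 2 n^{2} + K \left(K + n\right)$)
$513 - H{\left(Z{\left(-11 \right)},-215 \right)} = 513 - \left(\left(\frac{1}{6 \left(-11\right)}\right)^{2} - 2 \left(-215\right)^{2} + \frac{1}{6 \left(-11\right)} \left(-215\right)\right) = 513 - \left(\left(\frac{1}{6} \left(- \frac{1}{11}\right)\right)^{2} - 92450 + \frac{1}{6} \left(- \frac{1}{11}\right) \left(-215\right)\right) = 513 - \left(\left(- \frac{1}{66}\right)^{2} - 92450 - - \frac{215}{66}\right) = 513 - \left(\frac{1}{4356} - 92450 + \frac{215}{66}\right) = 513 - - \frac{402698009}{4356} = 513 + \frac{402698009}{4356} = \frac{404932637}{4356}$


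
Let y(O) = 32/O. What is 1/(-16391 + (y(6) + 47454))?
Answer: 3/93205 ≈ 3.2187e-5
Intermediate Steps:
1/(-16391 + (y(6) + 47454)) = 1/(-16391 + (32/6 + 47454)) = 1/(-16391 + (32*(1/6) + 47454)) = 1/(-16391 + (16/3 + 47454)) = 1/(-16391 + 142378/3) = 1/(93205/3) = 3/93205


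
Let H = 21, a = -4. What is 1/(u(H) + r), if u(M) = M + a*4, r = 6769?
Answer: 1/6774 ≈ 0.00014762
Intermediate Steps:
u(M) = -16 + M (u(M) = M - 4*4 = M - 16 = -16 + M)
1/(u(H) + r) = 1/((-16 + 21) + 6769) = 1/(5 + 6769) = 1/6774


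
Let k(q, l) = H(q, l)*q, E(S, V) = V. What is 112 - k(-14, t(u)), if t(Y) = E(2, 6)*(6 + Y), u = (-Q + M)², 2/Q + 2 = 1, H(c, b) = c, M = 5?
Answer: -84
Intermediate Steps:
Q = -2 (Q = 2/(-2 + 1) = 2/(-1) = 2*(-1) = -2)
u = 49 (u = (-1*(-2) + 5)² = (2 + 5)² = 7² = 49)
t(Y) = 36 + 6*Y (t(Y) = 6*(6 + Y) = 36 + 6*Y)
k(q, l) = q² (k(q, l) = q*q = q²)
112 - k(-14, t(u)) = 112 - 1*(-14)² = 112 - 1*196 = 112 - 196 = -84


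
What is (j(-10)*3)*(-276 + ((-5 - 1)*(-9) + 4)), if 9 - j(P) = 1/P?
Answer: -29757/5 ≈ -5951.4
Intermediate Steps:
j(P) = 9 - 1/P
(j(-10)*3)*(-276 + ((-5 - 1)*(-9) + 4)) = ((9 - 1/(-10))*3)*(-276 + ((-5 - 1)*(-9) + 4)) = ((9 - 1*(-1/10))*3)*(-276 + (-6*(-9) + 4)) = ((9 + 1/10)*3)*(-276 + (54 + 4)) = ((91/10)*3)*(-276 + 58) = (273/10)*(-218) = -29757/5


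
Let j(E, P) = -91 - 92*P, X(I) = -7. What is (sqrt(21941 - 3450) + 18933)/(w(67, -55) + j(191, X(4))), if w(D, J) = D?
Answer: 18933/620 + 41*sqrt(11)/620 ≈ 30.756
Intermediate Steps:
j(E, P) = -91 - 92*P
(sqrt(21941 - 3450) + 18933)/(w(67, -55) + j(191, X(4))) = (sqrt(21941 - 3450) + 18933)/(67 + (-91 - 92*(-7))) = (sqrt(18491) + 18933)/(67 + (-91 + 644)) = (41*sqrt(11) + 18933)/(67 + 553) = (18933 + 41*sqrt(11))/620 = (18933 + 41*sqrt(11))*(1/620) = 18933/620 + 41*sqrt(11)/620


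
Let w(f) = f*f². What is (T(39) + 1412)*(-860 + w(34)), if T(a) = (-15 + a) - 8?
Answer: 54898032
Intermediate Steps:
w(f) = f³
T(a) = -23 + a
(T(39) + 1412)*(-860 + w(34)) = ((-23 + 39) + 1412)*(-860 + 34³) = (16 + 1412)*(-860 + 39304) = 1428*38444 = 54898032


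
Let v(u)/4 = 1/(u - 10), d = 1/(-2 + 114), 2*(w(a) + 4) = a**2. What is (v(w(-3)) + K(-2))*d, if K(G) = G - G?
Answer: -1/266 ≈ -0.0037594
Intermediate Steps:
K(G) = 0
w(a) = -4 + a**2/2
d = 1/112 ≈ 0.0089286
v(u) = 4/(-10 + u) (v(u) = 4/(u - 10) = 4/(-10 + u))
(v(w(-3)) + K(-2))*d = (4/(-10 + (-4 + (1/2)*(-3)**2)) + 0)*(1/112) = (4/(-10 + (-4 + (1/2)*9)) + 0)*(1/112) = (4/(-10 + (-4 + 9/2)) + 0)*(1/112) = (4/(-10 + 1/2) + 0)*(1/112) = (4/(-19/2) + 0)*(1/112) = (4*(-2/19) + 0)*(1/112) = (-8/19 + 0)*(1/112) = -8/19*1/112 = -1/266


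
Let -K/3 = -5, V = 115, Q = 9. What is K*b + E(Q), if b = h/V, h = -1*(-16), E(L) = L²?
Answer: 1911/23 ≈ 83.087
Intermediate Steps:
h = 16
K = 15 (K = -3*(-5) = 15)
b = 16/115 ≈ 0.13913
K*b + E(Q) = 15*(16/115) + 9² = 48/23 + 81 = 1911/23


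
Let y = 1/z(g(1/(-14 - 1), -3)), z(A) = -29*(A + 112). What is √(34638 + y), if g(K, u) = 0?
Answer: √22838357269/812 ≈ 186.11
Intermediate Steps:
z(A) = -3248 - 29*A (z(A) = -29*(112 + A) = -3248 - 29*A)
y = -1/3248 (y = 1/(-3248 - 29*0) = 1/(-3248 + 0) = 1/(-3248) = -1/3248 ≈ -0.00030788)
√(34638 + y) = √(34638 - 1/3248) = √(112504223/3248) = √22838357269/812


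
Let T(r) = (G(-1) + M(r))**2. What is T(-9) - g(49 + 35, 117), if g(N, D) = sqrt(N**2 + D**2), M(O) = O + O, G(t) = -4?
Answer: 484 - 3*sqrt(2305) ≈ 339.97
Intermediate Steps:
M(O) = 2*O
g(N, D) = sqrt(D**2 + N**2)
T(r) = (-4 + 2*r)**2
T(-9) - g(49 + 35, 117) = 4*(-2 - 9)**2 - sqrt(117**2 + (49 + 35)**2) = 4*(-11)**2 - sqrt(13689 + 84**2) = 4*121 - sqrt(13689 + 7056) = 484 - sqrt(20745) = 484 - 3*sqrt(2305)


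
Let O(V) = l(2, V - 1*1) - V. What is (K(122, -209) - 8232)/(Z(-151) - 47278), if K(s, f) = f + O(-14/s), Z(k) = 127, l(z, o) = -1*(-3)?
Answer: 514711/2876211 ≈ 0.17895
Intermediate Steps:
l(z, o) = 3
O(V) = 3 - V
K(s, f) = 3 + f + 14/s (K(s, f) = f + (3 - (-14)/s) = f + (3 + 14/s) = 3 + f + 14/s)
(K(122, -209) - 8232)/(Z(-151) - 47278) = ((3 - 209 + 14/122) - 8232)/(127 - 47278) = ((3 - 209 + 14*(1/122)) - 8232)/(-47151) = ((3 - 209 + 7/61) - 8232)*(-1/47151) = (-12559/61 - 8232)*(-1/47151) = -514711/61*(-1/47151) = 514711/2876211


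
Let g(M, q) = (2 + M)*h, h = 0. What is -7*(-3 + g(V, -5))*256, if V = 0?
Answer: 5376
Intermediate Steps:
g(M, q) = 0 (g(M, q) = (2 + M)*0 = 0)
-7*(-3 + g(V, -5))*256 = -7*(-3 + 0)*256 = -7*(-3)*256 = 21*256 = 5376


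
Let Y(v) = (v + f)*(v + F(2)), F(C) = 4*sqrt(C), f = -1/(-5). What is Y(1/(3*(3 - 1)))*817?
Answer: 8987/180 + 17974*sqrt(2)/15 ≈ 1744.5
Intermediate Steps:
f = 1/5 (f = -1*(-1/5) = 1/5 ≈ 0.20000)
Y(v) = (1/5 + v)*(v + 4*sqrt(2)) (Y(v) = (v + 1/5)*(v + 4*sqrt(2)) = (1/5 + v)*(v + 4*sqrt(2)))
Y(1/(3*(3 - 1)))*817 = ((1/(3*(3 - 1)))**2 + 1/(5*((3*(3 - 1)))) + 4*sqrt(2)/5 + 4*sqrt(2)/((3*(3 - 1))))*817 = ((1/(3*2))**2 + 1/(5*((3*2))) + 4*sqrt(2)/5 + 4*sqrt(2)/((3*2)))*817 = ((1/6)**2 + (1/5)/6 + 4*sqrt(2)/5 + 4*sqrt(2)/6)*817 = ((1/6)**2 + (1/5)*(1/6) + 4*sqrt(2)/5 + 4*(1/6)*sqrt(2))*817 = (1/36 + 1/30 + 4*sqrt(2)/5 + 2*sqrt(2)/3)*817 = (11/180 + 22*sqrt(2)/15)*817 = 8987/180 + 17974*sqrt(2)/15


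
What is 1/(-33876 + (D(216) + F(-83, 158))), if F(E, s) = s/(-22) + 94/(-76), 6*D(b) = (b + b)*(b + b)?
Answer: -418/1162215 ≈ -0.00035966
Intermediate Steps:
D(b) = 2*b**2/3 (D(b) = ((b + b)*(b + b))/6 = ((2*b)*(2*b))/6 = (4*b**2)/6 = 2*b**2/3)
F(E, s) = -47/38 - s/22 (F(E, s) = s*(-1/22) + 94*(-1/76) = -s/22 - 47/38 = -47/38 - s/22)
1/(-33876 + (D(216) + F(-83, 158))) = 1/(-33876 + ((2/3)*216**2 + (-47/38 - 1/22*158))) = 1/(-33876 + ((2/3)*46656 + (-47/38 - 79/11))) = 1/(-33876 + (31104 - 3519/418)) = 1/(-33876 + 12997953/418) = 1/(-1162215/418) = -418/1162215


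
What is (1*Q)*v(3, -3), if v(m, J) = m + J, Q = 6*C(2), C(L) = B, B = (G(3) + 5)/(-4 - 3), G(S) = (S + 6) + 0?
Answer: 0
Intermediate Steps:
G(S) = 6 + S (G(S) = (6 + S) + 0 = 6 + S)
B = -2 (B = ((6 + 3) + 5)/(-4 - 3) = (9 + 5)/(-7) = 14*(-⅐) = -2)
C(L) = -2
Q = -12 (Q = 6*(-2) = -12)
v(m, J) = J + m
(1*Q)*v(3, -3) = (1*(-12))*(-3 + 3) = -12*0 = 0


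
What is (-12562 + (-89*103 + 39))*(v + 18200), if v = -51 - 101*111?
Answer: -150485220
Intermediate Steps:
v = -11262 (v = -51 - 11211 = -11262)
(-12562 + (-89*103 + 39))*(v + 18200) = (-12562 + (-89*103 + 39))*(-11262 + 18200) = (-12562 + (-9167 + 39))*6938 = (-12562 - 9128)*6938 = -21690*6938 = -150485220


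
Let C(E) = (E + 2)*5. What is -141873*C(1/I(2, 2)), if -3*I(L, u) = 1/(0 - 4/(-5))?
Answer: 283746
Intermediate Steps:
I(L, u) = -5/12 (I(L, u) = -1/(3*(0 - 4/(-5))) = -1/(3*(0 - 4*(-⅕))) = -1/(3*(0 + ⅘)) = -1/(3*⅘) = -⅓*5/4 = -5/12)
C(E) = 10 + 5*E (C(E) = (2 + E)*5 = 10 + 5*E)
-141873*C(1/I(2, 2)) = -141873*(10 + 5/(-5/12)) = -141873*(10 + 5*(-12/5)) = -141873*(10 - 12) = -141873*(-2) = 283746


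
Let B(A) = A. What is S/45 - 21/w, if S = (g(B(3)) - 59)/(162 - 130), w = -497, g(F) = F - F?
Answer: 131/102240 ≈ 0.0012813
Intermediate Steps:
g(F) = 0
S = -59/32 (S = (0 - 59)/(162 - 130) = -59/32 ≈ -1.8438)
S/45 - 21/w = -59/32/45 - 21/(-497) = -59/32*1/45 - 21*(-1/497) = -59/1440 + 3/71 = 131/102240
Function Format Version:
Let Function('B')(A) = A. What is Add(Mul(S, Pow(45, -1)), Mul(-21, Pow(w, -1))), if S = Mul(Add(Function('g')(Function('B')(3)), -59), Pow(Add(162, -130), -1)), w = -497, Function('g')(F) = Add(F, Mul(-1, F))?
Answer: Rational(131, 102240) ≈ 0.0012813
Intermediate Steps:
Function('g')(F) = 0
S = Rational(-59, 32) (S = Mul(Add(0, -59), Pow(Add(162, -130), -1)) = Mul(-59, Pow(32, -1)) = Mul(-59, Rational(1, 32)) = Rational(-59, 32) ≈ -1.8438)
Add(Mul(S, Pow(45, -1)), Mul(-21, Pow(w, -1))) = Add(Mul(Rational(-59, 32), Pow(45, -1)), Mul(-21, Pow(-497, -1))) = Add(Mul(Rational(-59, 32), Rational(1, 45)), Mul(-21, Rational(-1, 497))) = Add(Rational(-59, 1440), Rational(3, 71)) = Rational(131, 102240)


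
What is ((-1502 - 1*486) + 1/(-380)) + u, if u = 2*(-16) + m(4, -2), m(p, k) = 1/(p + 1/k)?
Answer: -5372447/2660 ≈ -2019.7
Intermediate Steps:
u = -222/7 (u = 2*(-16) - 2/(1 - 2*4) = -32 - 2/(1 - 8) = -32 - 2/(-7) = -32 - 2*(-⅐) = -32 + 2/7 = -222/7 ≈ -31.714)
((-1502 - 1*486) + 1/(-380)) + u = ((-1502 - 1*486) + 1/(-380)) - 222/7 = ((-1502 - 486) - 1/380) - 222/7 = (-1988 - 1/380) - 222/7 = -755441/380 - 222/7 = -5372447/2660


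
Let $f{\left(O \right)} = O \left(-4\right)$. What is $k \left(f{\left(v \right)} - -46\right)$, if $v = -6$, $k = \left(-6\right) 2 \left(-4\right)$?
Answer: $3360$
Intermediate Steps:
$k = 48$ ($k = \left(-12\right) \left(-4\right) = 48$)
$f{\left(O \right)} = - 4 O$
$k \left(f{\left(v \right)} - -46\right) = 48 \left(\left(-4\right) \left(-6\right) - -46\right) = 48 \left(24 + 46\right) = 48 \cdot 70 = 3360$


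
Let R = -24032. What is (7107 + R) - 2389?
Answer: -19314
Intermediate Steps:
(7107 + R) - 2389 = (7107 - 24032) - 2389 = -16925 - 2389 = -19314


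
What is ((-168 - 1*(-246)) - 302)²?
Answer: 50176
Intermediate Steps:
((-168 - 1*(-246)) - 302)² = ((-168 + 246) - 302)² = (78 - 302)² = (-224)² = 50176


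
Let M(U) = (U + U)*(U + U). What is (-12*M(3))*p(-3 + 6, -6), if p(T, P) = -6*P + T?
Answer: -16848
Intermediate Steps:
M(U) = 4*U² (M(U) = (2*U)*(2*U) = 4*U²)
p(T, P) = T - 6*P
(-12*M(3))*p(-3 + 6, -6) = (-48*3²)*((-3 + 6) - 6*(-6)) = (-48*9)*(3 + 36) = -12*36*39 = -432*39 = -16848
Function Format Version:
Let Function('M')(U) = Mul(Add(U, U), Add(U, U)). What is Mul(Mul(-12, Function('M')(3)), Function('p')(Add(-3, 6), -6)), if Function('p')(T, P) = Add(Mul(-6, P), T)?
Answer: -16848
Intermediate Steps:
Function('M')(U) = Mul(4, Pow(U, 2)) (Function('M')(U) = Mul(Mul(2, U), Mul(2, U)) = Mul(4, Pow(U, 2)))
Function('p')(T, P) = Add(T, Mul(-6, P))
Mul(Mul(-12, Function('M')(3)), Function('p')(Add(-3, 6), -6)) = Mul(Mul(-12, Mul(4, Pow(3, 2))), Add(Add(-3, 6), Mul(-6, -6))) = Mul(Mul(-12, Mul(4, 9)), Add(3, 36)) = Mul(Mul(-12, 36), 39) = Mul(-432, 39) = -16848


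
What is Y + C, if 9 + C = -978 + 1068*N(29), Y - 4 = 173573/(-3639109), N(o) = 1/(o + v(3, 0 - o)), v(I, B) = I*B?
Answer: -105688398086/105534161 ≈ -1001.5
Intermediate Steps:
v(I, B) = B*I
N(o) = -1/(2*o) (N(o) = 1/(o + (0 - o)*3) = 1/(o - o*3) = 1/(o - 3*o) = 1/(-2*o) = -1/(2*o))
Y = 14382863/3639109 (Y = 4 + 173573/(-3639109) = 4 + 173573*(-1/3639109) = 4 - 173573/3639109 = 14382863/3639109 ≈ 3.9523)
C = -29157/29 (C = -9 + (-978 + 1068*(-1/2/29)) = -9 + (-978 + 1068*(-1/2*1/29)) = -9 + (-978 + 1068*(-1/58)) = -9 + (-978 - 534/29) = -9 - 28896/29 = -29157/29 ≈ -1005.4)
Y + C = 14382863/3639109 - 29157/29 = -105688398086/105534161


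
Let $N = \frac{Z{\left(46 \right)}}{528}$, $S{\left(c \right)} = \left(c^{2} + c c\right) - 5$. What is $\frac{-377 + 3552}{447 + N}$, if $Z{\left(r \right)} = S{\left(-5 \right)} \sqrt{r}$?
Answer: $\frac{7326985600}{1031545539} - \frac{1397000 \sqrt{46}}{1031545539} \approx 7.0937$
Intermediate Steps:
$S{\left(c \right)} = -5 + 2 c^{2}$ ($S{\left(c \right)} = \left(c^{2} + c^{2}\right) - 5 = 2 c^{2} - 5 = -5 + 2 c^{2}$)
$Z{\left(r \right)} = 45 \sqrt{r}$ ($Z{\left(r \right)} = \left(-5 + 2 \left(-5\right)^{2}\right) \sqrt{r} = \left(-5 + 2 \cdot 25\right) \sqrt{r} = \left(-5 + 50\right) \sqrt{r} = 45 \sqrt{r}$)
$N = \frac{15 \sqrt{46}}{176}$ ($N = \frac{45 \sqrt{46}}{528} = 45 \sqrt{46} \cdot \frac{1}{528} = \frac{15 \sqrt{46}}{176} \approx 0.57804$)
$\frac{-377 + 3552}{447 + N} = \frac{-377 + 3552}{447 + \frac{15 \sqrt{46}}{176}} = \frac{3175}{447 + \frac{15 \sqrt{46}}{176}}$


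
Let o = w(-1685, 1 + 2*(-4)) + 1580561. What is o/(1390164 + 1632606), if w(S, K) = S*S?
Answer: 736631/503795 ≈ 1.4622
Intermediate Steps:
w(S, K) = S²
o = 4419786 (o = (-1685)² + 1580561 = 2839225 + 1580561 = 4419786)
o/(1390164 + 1632606) = 4419786/(1390164 + 1632606) = 4419786/3022770 = 4419786*(1/3022770) = 736631/503795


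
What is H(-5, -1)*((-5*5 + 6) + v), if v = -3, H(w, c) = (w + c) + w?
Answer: 242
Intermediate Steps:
H(w, c) = c + 2*w (H(w, c) = (c + w) + w = c + 2*w)
H(-5, -1)*((-5*5 + 6) + v) = (-1 + 2*(-5))*((-5*5 + 6) - 3) = (-1 - 10)*((-25 + 6) - 3) = -11*(-19 - 3) = -11*(-22) = 242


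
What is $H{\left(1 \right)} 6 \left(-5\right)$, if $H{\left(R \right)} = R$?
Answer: $-30$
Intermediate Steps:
$H{\left(1 \right)} 6 \left(-5\right) = 1 \cdot 6 \left(-5\right) = 6 \left(-5\right) = -30$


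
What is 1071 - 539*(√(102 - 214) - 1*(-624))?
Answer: -335265 - 2156*I*√7 ≈ -3.3527e+5 - 5704.2*I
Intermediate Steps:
1071 - 539*(√(102 - 214) - 1*(-624)) = 1071 - 539*(√(-112) + 624) = 1071 - 539*(4*I*√7 + 624) = 1071 - 539*(624 + 4*I*√7) = 1071 + (-336336 - 2156*I*√7) = -335265 - 2156*I*√7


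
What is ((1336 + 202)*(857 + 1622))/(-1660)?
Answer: -1906351/830 ≈ -2296.8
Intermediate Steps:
((1336 + 202)*(857 + 1622))/(-1660) = (1538*2479)*(-1/1660) = 3812702*(-1/1660) = -1906351/830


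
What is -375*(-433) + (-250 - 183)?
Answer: 161942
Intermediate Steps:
-375*(-433) + (-250 - 183) = 162375 - 433 = 161942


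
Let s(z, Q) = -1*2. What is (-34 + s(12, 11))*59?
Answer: -2124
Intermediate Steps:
s(z, Q) = -2
(-34 + s(12, 11))*59 = (-34 - 2)*59 = -36*59 = -2124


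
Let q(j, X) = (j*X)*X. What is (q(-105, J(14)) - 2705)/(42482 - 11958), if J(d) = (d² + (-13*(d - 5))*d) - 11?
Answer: -110839825/15262 ≈ -7262.5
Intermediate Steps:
J(d) = -11 + d² + d*(65 - 13*d) (J(d) = (d² + (-13*(-5 + d))*d) - 11 = (d² + (65 - 13*d)*d) - 11 = (d² + d*(65 - 13*d)) - 11 = -11 + d² + d*(65 - 13*d))
q(j, X) = j*X² (q(j, X) = (X*j)*X = j*X²)
(q(-105, J(14)) - 2705)/(42482 - 11958) = (-105*(-11 - 12*14² + 65*14)² - 2705)/(42482 - 11958) = (-105*(-11 - 12*196 + 910)² - 2705)/30524 = (-105*(-11 - 2352 + 910)² - 2705)*(1/30524) = (-105*(-1453)² - 2705)*(1/30524) = (-105*2111209 - 2705)*(1/30524) = (-221676945 - 2705)*(1/30524) = -221679650*1/30524 = -110839825/15262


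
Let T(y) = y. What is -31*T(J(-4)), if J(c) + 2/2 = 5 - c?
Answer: -248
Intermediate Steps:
J(c) = 4 - c (J(c) = -1 + (5 - c) = 4 - c)
-31*T(J(-4)) = -31*(4 - 1*(-4)) = -31*(4 + 4) = -31*8 = -248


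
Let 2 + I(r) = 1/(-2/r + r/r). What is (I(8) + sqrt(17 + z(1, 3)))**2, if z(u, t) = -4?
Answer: 121/9 - 4*sqrt(13)/3 ≈ 8.6370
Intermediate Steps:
I(r) = -2 + 1/(1 - 2/r) (I(r) = -2 + 1/(-2/r + r/r) = -2 + 1/(-2/r + 1) = -2 + 1/(1 - 2/r))
(I(8) + sqrt(17 + z(1, 3)))**2 = ((4 - 1*8)/(-2 + 8) + sqrt(17 - 4))**2 = ((4 - 8)/6 + sqrt(13))**2 = ((1/6)*(-4) + sqrt(13))**2 = (-2/3 + sqrt(13))**2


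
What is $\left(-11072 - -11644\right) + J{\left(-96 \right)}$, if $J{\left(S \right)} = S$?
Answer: $476$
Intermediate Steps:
$\left(-11072 - -11644\right) + J{\left(-96 \right)} = \left(-11072 - -11644\right) - 96 = \left(-11072 + 11644\right) - 96 = 572 - 96 = 476$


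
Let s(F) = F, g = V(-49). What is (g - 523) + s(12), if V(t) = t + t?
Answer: -609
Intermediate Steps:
V(t) = 2*t
g = -98 (g = 2*(-49) = -98)
(g - 523) + s(12) = (-98 - 523) + 12 = -621 + 12 = -609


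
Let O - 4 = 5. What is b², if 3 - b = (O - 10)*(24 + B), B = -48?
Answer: 441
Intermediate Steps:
O = 9 (O = 4 + 5 = 9)
b = -21 (b = 3 - (9 - 10)*(24 - 48) = 3 - (-1)*(-24) = 3 - 1*24 = 3 - 24 = -21)
b² = (-21)² = 441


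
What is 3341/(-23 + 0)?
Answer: -3341/23 ≈ -145.26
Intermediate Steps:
3341/(-23 + 0) = 3341/(-23) = -1/23*3341 = -3341/23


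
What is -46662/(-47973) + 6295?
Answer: 100678899/15991 ≈ 6296.0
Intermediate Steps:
-46662/(-47973) + 6295 = -46662*(-1/47973) + 6295 = 15554/15991 + 6295 = 100678899/15991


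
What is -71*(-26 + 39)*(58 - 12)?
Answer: -42458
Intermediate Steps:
-71*(-26 + 39)*(58 - 12) = -923*46 = -71*598 = -42458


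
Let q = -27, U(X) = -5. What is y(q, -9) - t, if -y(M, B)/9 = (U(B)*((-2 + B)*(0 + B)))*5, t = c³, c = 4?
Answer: 22211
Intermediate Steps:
t = 64 (t = 4³ = 64)
y(M, B) = 225*B*(-2 + B) (y(M, B) = -9*(-5*(-2 + B)*(0 + B))*5 = -9*(-5*(-2 + B)*B)*5 = -9*(-5*B*(-2 + B))*5 = -(-225)*B*(-2 + B) = 225*B*(-2 + B))
y(q, -9) - t = 225*(-9)*(-2 - 9) - 1*64 = 225*(-9)*(-11) - 64 = 22275 - 64 = 22211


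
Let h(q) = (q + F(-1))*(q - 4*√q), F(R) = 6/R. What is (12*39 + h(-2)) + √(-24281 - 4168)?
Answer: 484 + 3*I*√3161 + 32*I*√2 ≈ 484.0 + 213.92*I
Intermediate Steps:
h(q) = (-6 + q)*(q - 4*√q) (h(q) = (q + 6/(-1))*(q - 4*√q) = (q + 6*(-1))*(q - 4*√q) = (q - 6)*(q - 4*√q) = (-6 + q)*(q - 4*√q))
(12*39 + h(-2)) + √(-24281 - 4168) = (12*39 + ((-2)² - 6*(-2) - (-8)*I*√2 + 24*√(-2))) + √(-24281 - 4168) = (468 + (4 + 12 - (-8)*I*√2 + 24*(I*√2))) + √(-28449) = (468 + (4 + 12 + 8*I*√2 + 24*I*√2)) + 3*I*√3161 = (468 + (16 + 32*I*√2)) + 3*I*√3161 = (484 + 32*I*√2) + 3*I*√3161 = 484 + 3*I*√3161 + 32*I*√2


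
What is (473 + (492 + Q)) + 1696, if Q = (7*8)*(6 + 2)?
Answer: 3109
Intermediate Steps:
Q = 448 (Q = 56*8 = 448)
(473 + (492 + Q)) + 1696 = (473 + (492 + 448)) + 1696 = (473 + 940) + 1696 = 1413 + 1696 = 3109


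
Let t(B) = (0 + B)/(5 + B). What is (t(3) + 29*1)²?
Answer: 55225/64 ≈ 862.89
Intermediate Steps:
t(B) = B/(5 + B)
(t(3) + 29*1)² = (3/(5 + 3) + 29*1)² = (3/8 + 29)² = (235/8)² = 55225/64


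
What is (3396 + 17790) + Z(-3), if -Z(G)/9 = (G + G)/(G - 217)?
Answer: 2330433/110 ≈ 21186.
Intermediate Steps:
Z(G) = -18*G/(-217 + G) (Z(G) = -9*(G + G)/(G - 217) = -9*2*G/(-217 + G) = -18*G/(-217 + G))
(3396 + 17790) + Z(-3) = (3396 + 17790) - 18*(-3)/(-217 - 3) = 21186 - 18*(-3)/(-220) = 21186 - 18*(-3)*(-1/220) = 21186 - 27/110 = 2330433/110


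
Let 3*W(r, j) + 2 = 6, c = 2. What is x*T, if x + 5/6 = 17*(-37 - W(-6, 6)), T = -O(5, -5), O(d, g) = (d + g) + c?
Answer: 1305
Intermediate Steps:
W(r, j) = 4/3 (W(r, j) = -⅔ + (⅓)*6 = -⅔ + 2 = 4/3)
O(d, g) = 2 + d + g (O(d, g) = (d + g) + 2 = 2 + d + g)
T = -2 (T = -(2 + 5 - 5) = -1*2 = -2)
x = -1305/2 (x = -⅚ + 17*(-37 - 1*4/3) = -⅚ + 17*(-37 - 4/3) = -⅚ + 17*(-115/3) = -⅚ - 1955/3 = -1305/2 ≈ -652.50)
x*T = -1305/2*(-2) = 1305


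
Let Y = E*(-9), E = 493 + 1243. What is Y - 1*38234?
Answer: -53858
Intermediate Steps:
E = 1736
Y = -15624 (Y = 1736*(-9) = -15624)
Y - 1*38234 = -15624 - 1*38234 = -15624 - 38234 = -53858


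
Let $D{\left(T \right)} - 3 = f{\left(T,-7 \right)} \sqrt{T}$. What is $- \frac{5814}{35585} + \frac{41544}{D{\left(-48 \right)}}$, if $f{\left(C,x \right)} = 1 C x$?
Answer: $- \frac{3007903902}{21426191105} - \frac{6203904 i \sqrt{3}}{602113} \approx -0.14038 - 17.846 i$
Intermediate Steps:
$f{\left(C,x \right)} = C x$
$D{\left(T \right)} = 3 - 7 T^{\frac{3}{2}}$ ($D{\left(T \right)} = 3 + T \left(-7\right) \sqrt{T} = 3 + - 7 T \sqrt{T} = 3 - 7 T^{\frac{3}{2}}$)
$- \frac{5814}{35585} + \frac{41544}{D{\left(-48 \right)}} = - \frac{5814}{35585} + \frac{41544}{3 - 7 \left(-48\right)^{\frac{3}{2}}} = \left(-5814\right) \frac{1}{35585} + \frac{41544}{3 - 7 \left(- 192 i \sqrt{3}\right)} = - \frac{5814}{35585} + \frac{41544}{3 + 1344 i \sqrt{3}}$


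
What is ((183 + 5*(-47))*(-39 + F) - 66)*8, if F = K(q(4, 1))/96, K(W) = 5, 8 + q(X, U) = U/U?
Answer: 47023/3 ≈ 15674.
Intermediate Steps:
q(X, U) = -7 (q(X, U) = -8 + U/U = -8 + 1 = -7)
F = 5/96 ≈ 0.052083
((183 + 5*(-47))*(-39 + F) - 66)*8 = ((183 + 5*(-47))*(-39 + 5/96) - 66)*8 = ((183 - 235)*(-3739/96) - 66)*8 = (-52*(-3739/96) - 66)*8 = (48607/24 - 66)*8 = (47023/24)*8 = 47023/3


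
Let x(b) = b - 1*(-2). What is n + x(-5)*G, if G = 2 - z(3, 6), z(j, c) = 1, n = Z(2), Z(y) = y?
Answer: -1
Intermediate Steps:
n = 2
x(b) = 2 + b (x(b) = b + 2 = 2 + b)
G = 1 (G = 2 - 1*1 = 2 - 1 = 1)
n + x(-5)*G = 2 + (2 - 5)*1 = 2 - 3*1 = 2 - 3 = -1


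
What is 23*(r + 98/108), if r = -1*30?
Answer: -36133/54 ≈ -669.13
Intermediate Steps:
r = -30
23*(r + 98/108) = 23*(-30 + 98/108) = 23*(-30 + 98*(1/108)) = 23*(-30 + 49/54) = 23*(-1571/54) = -36133/54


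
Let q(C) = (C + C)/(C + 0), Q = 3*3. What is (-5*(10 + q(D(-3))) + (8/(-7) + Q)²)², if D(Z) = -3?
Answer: 7225/2401 ≈ 3.0092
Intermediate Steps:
Q = 9
q(C) = 2 (q(C) = (2*C)/C = 2)
(-5*(10 + q(D(-3))) + (8/(-7) + Q)²)² = (-5*(10 + 2) + (8/(-7) + 9)²)² = (-5*12 + (8*(-⅐) + 9)²)² = (-60 + (-8/7 + 9)²)² = (-60 + (55/7)²)² = (-60 + 3025/49)² = (85/49)² = 7225/2401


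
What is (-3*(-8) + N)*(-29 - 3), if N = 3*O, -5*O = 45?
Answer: 96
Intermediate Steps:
O = -9 (O = -⅕*45 = -9)
N = -27 (N = 3*(-9) = -27)
(-3*(-8) + N)*(-29 - 3) = (-3*(-8) - 27)*(-29 - 3) = (24 - 27)*(-32) = -3*(-32) = 96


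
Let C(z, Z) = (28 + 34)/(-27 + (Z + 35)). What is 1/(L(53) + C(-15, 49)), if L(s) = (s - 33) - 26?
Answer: -57/280 ≈ -0.20357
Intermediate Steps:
C(z, Z) = 62/(8 + Z) (C(z, Z) = 62/(-27 + (35 + Z)) = 62/(8 + Z))
L(s) = -59 + s (L(s) = (-33 + s) - 26 = -59 + s)
1/(L(53) + C(-15, 49)) = 1/((-59 + 53) + 62/(8 + 49)) = 1/(-6 + 62/57) = 1/(-280/57) = -57/280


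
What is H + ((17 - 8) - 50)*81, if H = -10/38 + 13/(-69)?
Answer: -4354423/1311 ≈ -3321.5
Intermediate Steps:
H = -592/1311 (H = -10*1/38 + 13*(-1/69) = -5/19 - 13/69 = -592/1311 ≈ -0.45156)
H + ((17 - 8) - 50)*81 = -592/1311 + ((17 - 8) - 50)*81 = -592/1311 + (9 - 50)*81 = -592/1311 - 41*81 = -592/1311 - 3321 = -4354423/1311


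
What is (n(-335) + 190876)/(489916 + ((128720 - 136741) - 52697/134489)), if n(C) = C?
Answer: 25625668549/64809523958 ≈ 0.39540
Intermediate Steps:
(n(-335) + 190876)/(489916 + ((128720 - 136741) - 52697/134489)) = (-335 + 190876)/(489916 + ((128720 - 136741) - 52697/134489)) = 190541/(489916 + (-8021 - 52697*1/134489)) = 190541/(489916 + (-8021 - 52697/134489)) = 190541/(489916 - 1078788966/134489) = 190541/(64809523958/134489) = 190541*(134489/64809523958) = 25625668549/64809523958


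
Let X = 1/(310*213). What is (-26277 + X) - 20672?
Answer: -3100042469/66030 ≈ -46949.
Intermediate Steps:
X = 1/66030 ≈ 1.5145e-5
(-26277 + X) - 20672 = (-26277 + 1/66030) - 20672 = -1735070309/66030 - 20672 = -3100042469/66030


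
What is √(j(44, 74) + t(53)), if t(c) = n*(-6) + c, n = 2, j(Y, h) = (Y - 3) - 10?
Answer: 6*√2 ≈ 8.4853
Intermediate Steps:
j(Y, h) = -13 + Y (j(Y, h) = (-3 + Y) - 10 = -13 + Y)
t(c) = -12 + c (t(c) = 2*(-6) + c = -12 + c)
√(j(44, 74) + t(53)) = √((-13 + 44) + (-12 + 53)) = √(31 + 41) = √72 = 6*√2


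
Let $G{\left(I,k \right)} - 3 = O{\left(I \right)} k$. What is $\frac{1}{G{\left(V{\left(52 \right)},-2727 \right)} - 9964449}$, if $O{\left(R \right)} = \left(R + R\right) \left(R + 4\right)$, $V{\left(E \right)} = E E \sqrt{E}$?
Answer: $- \frac{345607125829}{716665682383778128184214} + \frac{3277248 \sqrt{13}}{119444280397296354697369} \approx -4.8214 \cdot 10^{-13}$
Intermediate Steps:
$V{\left(E \right)} = E^{\frac{5}{2}}$ ($V{\left(E \right)} = E^{2} \sqrt{E} = E^{\frac{5}{2}}$)
$O{\left(R \right)} = 2 R \left(4 + R\right)$
$G{\left(I,k \right)} = 3 + 2 I k \left(4 + I\right)$ ($G{\left(I,k \right)} = 3 + 2 I \left(4 + I\right) k = 3 + 2 I k \left(4 + I\right)$)
$\frac{1}{G{\left(V{\left(52 \right)},-2727 \right)} - 9964449} = \frac{1}{\left(3 + 2 \cdot 52^{\frac{5}{2}} \left(-2727\right) \left(4 + 52^{\frac{5}{2}}\right)\right) - 9964449} = \frac{1}{\left(3 + 2 \cdot 5408 \sqrt{13} \left(-2727\right) \left(4 + 5408 \sqrt{13}\right)\right) - 9964449} = \frac{1}{\left(3 - 29495232 \sqrt{13} \left(4 + 5408 \sqrt{13}\right)\right) - 9964449} = \frac{1}{-9964446 - 29495232 \sqrt{13} \left(4 + 5408 \sqrt{13}\right)}$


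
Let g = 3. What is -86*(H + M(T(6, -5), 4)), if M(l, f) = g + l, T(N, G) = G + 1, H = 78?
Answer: -6622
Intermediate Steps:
T(N, G) = 1 + G
M(l, f) = 3 + l
-86*(H + M(T(6, -5), 4)) = -86*(78 + (3 + (1 - 5))) = -86*(78 + (3 - 4)) = -86*(78 - 1) = -86*77 = -6622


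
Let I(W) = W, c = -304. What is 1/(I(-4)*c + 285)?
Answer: 1/1501 ≈ 0.00066622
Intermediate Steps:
1/(I(-4)*c + 285) = 1/(-4*(-304) + 285) = 1/(1216 + 285) = 1/1501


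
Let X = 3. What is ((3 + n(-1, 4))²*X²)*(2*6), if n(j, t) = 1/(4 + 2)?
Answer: 1083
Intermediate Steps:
n(j, t) = ⅙ (n(j, t) = 1/6 = ⅙)
((3 + n(-1, 4))²*X²)*(2*6) = ((3 + ⅙)²*3²)*(2*6) = ((19/6)²*9)*12 = ((361/36)*9)*12 = (361/4)*12 = 1083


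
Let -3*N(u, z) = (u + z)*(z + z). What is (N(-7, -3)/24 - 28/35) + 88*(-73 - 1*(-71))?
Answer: -5329/30 ≈ -177.63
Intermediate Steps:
N(u, z) = -2*z*(u + z)/3 (N(u, z) = -(u + z)*(z + z)/3 = -(u + z)*2*z/3 = -2*z*(u + z)/3)
(N(-7, -3)/24 - 28/35) + 88*(-73 - 1*(-71)) = (-2/3*(-3)*(-7 - 3)/24 - 28/35) + 88*(-73 - 1*(-71)) = (-2/3*(-3)*(-10)*(1/24) - 28*1/35) + 88*(-73 + 71) = (-20*1/24 - 4/5) + 88*(-2) = (-5/6 - 4/5) - 176 = -49/30 - 176 = -5329/30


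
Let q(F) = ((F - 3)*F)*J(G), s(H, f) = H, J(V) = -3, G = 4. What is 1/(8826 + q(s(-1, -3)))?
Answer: 1/8814 ≈ 0.00011346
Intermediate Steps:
q(F) = -3*F*(-3 + F) (q(F) = ((F - 3)*F)*(-3) = ((-3 + F)*F)*(-3) = (F*(-3 + F))*(-3) = -3*F*(-3 + F))
1/(8826 + q(s(-1, -3))) = 1/(8826 + 3*(-1)*(3 - 1*(-1))) = 1/(8826 + 3*(-1)*(3 + 1)) = 1/(8826 + 3*(-1)*4) = 1/(8826 - 12) = 1/8814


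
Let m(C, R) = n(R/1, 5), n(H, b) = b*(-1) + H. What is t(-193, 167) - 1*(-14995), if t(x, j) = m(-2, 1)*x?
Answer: 15767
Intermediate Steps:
n(H, b) = H - b (n(H, b) = -b + H = H - b)
m(C, R) = -5 + R (m(C, R) = R/1 - 1*5 = R*1 - 5 = R - 5 = -5 + R)
t(x, j) = -4*x (t(x, j) = (-5 + 1)*x = -4*x)
t(-193, 167) - 1*(-14995) = -4*(-193) - 1*(-14995) = 772 + 14995 = 15767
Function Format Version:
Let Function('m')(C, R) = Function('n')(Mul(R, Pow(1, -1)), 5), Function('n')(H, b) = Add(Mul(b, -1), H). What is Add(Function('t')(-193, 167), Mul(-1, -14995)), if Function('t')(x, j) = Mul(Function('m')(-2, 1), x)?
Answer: 15767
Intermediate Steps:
Function('n')(H, b) = Add(H, Mul(-1, b)) (Function('n')(H, b) = Add(Mul(-1, b), H) = Add(H, Mul(-1, b)))
Function('m')(C, R) = Add(-5, R) (Function('m')(C, R) = Add(Mul(R, Pow(1, -1)), Mul(-1, 5)) = Add(Mul(R, 1), -5) = Add(R, -5) = Add(-5, R))
Function('t')(x, j) = Mul(-4, x) (Function('t')(x, j) = Mul(Add(-5, 1), x) = Mul(-4, x))
Add(Function('t')(-193, 167), Mul(-1, -14995)) = Add(Mul(-4, -193), Mul(-1, -14995)) = Add(772, 14995) = 15767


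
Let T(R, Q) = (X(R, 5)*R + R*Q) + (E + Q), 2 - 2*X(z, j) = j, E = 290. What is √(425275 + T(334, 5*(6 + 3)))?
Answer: √440139 ≈ 663.43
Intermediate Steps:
X(z, j) = 1 - j/2
T(R, Q) = 290 + Q - 3*R/2 + Q*R (T(R, Q) = ((1 - ½*5)*R + R*Q) + (290 + Q) = ((1 - 5/2)*R + Q*R) + (290 + Q) = (-3*R/2 + Q*R) + (290 + Q) = 290 + Q - 3*R/2 + Q*R)
√(425275 + T(334, 5*(6 + 3))) = √(425275 + (290 + 5*(6 + 3) - 3/2*334 + (5*(6 + 3))*334)) = √(425275 + (290 + 5*9 - 501 + (5*9)*334)) = √(425275 + (290 + 45 - 501 + 45*334)) = √(425275 + (290 + 45 - 501 + 15030)) = √(425275 + 14864) = √440139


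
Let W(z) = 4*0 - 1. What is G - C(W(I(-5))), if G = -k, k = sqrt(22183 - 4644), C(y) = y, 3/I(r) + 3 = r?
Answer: 1 - sqrt(17539) ≈ -131.43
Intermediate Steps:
I(r) = 3/(-3 + r)
W(z) = -1 (W(z) = 0 - 1 = -1)
k = sqrt(17539) ≈ 132.43
G = -sqrt(17539) ≈ -132.43
G - C(W(I(-5))) = -sqrt(17539) - 1*(-1) = -sqrt(17539) + 1 = 1 - sqrt(17539)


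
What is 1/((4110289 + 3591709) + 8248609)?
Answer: 1/15950607 ≈ 6.2694e-8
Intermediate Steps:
1/((4110289 + 3591709) + 8248609) = 1/(7701998 + 8248609) = 1/15950607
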